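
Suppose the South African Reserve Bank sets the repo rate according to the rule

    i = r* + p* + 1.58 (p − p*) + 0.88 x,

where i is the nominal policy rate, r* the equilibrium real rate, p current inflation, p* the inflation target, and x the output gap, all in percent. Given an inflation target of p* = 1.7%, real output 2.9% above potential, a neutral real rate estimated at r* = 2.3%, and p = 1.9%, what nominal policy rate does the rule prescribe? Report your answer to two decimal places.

6.87%

Output 2.9% above potential → x = 2.9.
i = 2.3 + 1.7 + 1.58 × (1.9 − 1.7) + 0.88 × 2.9
   = 2.3 + 1.7 + 0.316 + 2.552 = 6.87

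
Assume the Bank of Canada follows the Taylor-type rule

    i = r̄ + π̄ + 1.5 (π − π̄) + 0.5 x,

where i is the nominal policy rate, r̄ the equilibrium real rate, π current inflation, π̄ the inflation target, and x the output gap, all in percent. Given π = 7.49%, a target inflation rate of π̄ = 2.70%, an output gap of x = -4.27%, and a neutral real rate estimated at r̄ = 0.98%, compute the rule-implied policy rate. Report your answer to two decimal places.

8.73%

i = 0.98 + 2.70 + 1.5 × (7.49 − 2.70) + 0.5 × (-4.27)
   = 0.98 + 2.7 + 7.185 − 2.135 = 8.73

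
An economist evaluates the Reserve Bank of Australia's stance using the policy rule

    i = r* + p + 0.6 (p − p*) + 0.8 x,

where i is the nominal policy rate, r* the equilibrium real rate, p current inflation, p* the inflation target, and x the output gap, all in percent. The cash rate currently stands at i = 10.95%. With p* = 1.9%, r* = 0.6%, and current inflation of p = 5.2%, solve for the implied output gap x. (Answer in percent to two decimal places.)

0.8 x = 10.95 − 0.6 − 5.2 − 0.6 × (5.2 − 1.9) = 3.17
x = 3.17 / 0.8 = 3.96

3.96%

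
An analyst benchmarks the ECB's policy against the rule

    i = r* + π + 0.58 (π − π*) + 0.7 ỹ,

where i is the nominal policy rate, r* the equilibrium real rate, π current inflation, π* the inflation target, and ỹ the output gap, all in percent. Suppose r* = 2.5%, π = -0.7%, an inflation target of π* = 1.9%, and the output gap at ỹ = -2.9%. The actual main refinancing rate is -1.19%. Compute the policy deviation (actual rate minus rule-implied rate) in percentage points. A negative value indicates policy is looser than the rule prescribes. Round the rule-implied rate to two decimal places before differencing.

0.55 pp

i = 2.5 + (-0.7) + 0.58 × (-0.7 − 1.9) + 0.7 × (-2.9)
   = 2.5 − 0.7 − 1.508 − 2.03 = -1.74
Deviation = -1.19 − (-1.74) = 0.55 pp.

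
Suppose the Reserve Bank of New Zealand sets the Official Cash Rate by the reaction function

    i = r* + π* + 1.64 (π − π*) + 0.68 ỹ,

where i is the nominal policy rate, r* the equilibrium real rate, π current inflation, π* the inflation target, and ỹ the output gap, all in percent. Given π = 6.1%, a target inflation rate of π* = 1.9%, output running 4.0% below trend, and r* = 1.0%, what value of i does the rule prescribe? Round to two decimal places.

Output 4.0% below potential → ỹ = -4.0.
i = 1.0 + 1.9 + 1.64 × (6.1 − 1.9) + 0.68 × (-4.0)
   = 1.0 + 1.9 + 6.888 − 2.72 = 7.07

7.07%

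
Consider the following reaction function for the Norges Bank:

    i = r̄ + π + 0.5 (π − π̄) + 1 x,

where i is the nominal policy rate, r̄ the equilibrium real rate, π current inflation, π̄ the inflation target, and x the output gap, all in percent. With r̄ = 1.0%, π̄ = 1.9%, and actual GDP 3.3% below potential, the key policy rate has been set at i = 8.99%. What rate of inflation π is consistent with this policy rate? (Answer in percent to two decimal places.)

8.16%

Output 3.3% below potential → x = -3.3.
Collecting π: i = r̄ + (1 + 0.5) π − 0.5 π̄ + 1 x
1.5 π = 8.99 − 1.0 + 0.5 × 1.9 − 1 × (-3.3) = 12.24
π = 12.24 / 1.5 = 8.16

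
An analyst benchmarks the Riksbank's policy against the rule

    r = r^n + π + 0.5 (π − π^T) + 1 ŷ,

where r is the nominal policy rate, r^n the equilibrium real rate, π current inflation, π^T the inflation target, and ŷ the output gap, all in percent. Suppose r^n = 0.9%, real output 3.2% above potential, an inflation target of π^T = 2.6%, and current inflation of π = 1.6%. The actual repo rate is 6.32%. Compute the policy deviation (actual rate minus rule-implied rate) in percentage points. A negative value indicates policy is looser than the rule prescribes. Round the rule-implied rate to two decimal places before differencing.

1.12 pp

Output 3.2% above potential → ŷ = 3.2.
r = 0.9 + 1.6 + 0.5 × (1.6 − 2.6) + 1 × 3.2
   = 0.9 + 1.6 − 0.5 + 3.2 = 5.20
Deviation = 6.32 − 5.20 = 1.12 pp.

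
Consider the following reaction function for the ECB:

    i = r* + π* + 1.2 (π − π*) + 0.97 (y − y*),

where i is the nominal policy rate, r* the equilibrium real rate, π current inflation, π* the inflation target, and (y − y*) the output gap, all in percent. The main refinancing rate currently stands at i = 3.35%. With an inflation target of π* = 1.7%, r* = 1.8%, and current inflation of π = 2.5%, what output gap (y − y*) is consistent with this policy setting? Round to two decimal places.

0.97 (y − y*) = 3.35 − 1.8 − 1.7 − 1.2 × (2.5 − 1.7) = -1.11
(y − y*) = -1.11 / 0.97 = -1.14

-1.14%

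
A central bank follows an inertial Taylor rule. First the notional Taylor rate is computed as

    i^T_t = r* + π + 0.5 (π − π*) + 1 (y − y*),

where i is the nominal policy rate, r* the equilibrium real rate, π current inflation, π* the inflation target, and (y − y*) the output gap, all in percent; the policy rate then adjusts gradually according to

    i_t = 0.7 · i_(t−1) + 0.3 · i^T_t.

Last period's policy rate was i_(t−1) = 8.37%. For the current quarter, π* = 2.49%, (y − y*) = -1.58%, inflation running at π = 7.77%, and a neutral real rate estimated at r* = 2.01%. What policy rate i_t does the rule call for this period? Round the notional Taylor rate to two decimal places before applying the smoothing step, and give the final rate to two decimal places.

9.11%

i^T_t = 2.01 + 7.77 + 0.5 × (7.77 − 2.49) + 1 × (-1.58)
   = 2.01 + 7.77 + 2.64 − 1.58 = 10.84
i_t = 0.7 × 8.37 + 0.3 × 10.84 = 5.859 + 3.252 = 9.11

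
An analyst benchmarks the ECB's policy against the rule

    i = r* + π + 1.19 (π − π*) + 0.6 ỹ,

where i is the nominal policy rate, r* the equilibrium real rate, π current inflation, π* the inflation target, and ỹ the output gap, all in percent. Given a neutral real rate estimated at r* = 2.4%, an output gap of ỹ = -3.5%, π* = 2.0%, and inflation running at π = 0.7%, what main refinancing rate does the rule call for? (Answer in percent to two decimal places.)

-0.55%

i = 2.4 + 0.7 + 1.19 × (0.7 − 2.0) + 0.6 × (-3.5)
   = 2.4 + 0.7 − 1.547 − 2.1 = -0.55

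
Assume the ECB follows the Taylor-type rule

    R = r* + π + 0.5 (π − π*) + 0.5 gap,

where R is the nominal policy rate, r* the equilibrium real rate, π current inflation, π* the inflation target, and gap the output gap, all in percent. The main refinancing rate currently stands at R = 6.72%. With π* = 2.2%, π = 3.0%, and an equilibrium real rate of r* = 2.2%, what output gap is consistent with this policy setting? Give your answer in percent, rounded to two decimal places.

0.5 gap = 6.72 − 2.2 − 3.0 − 0.5 × (3.0 − 2.2) = 1.12
gap = 1.12 / 0.5 = 2.24

2.24%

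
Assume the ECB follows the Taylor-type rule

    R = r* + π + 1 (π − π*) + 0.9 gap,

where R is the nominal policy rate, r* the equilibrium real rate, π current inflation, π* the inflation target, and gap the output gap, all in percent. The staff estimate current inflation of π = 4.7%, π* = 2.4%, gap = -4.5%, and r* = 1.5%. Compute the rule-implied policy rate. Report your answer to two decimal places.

R = 1.5 + 4.7 + 1 × (4.7 − 2.4) + 0.9 × (-4.5)
   = 1.5 + 4.7 + 2.3 − 4.05 = 4.45

4.45%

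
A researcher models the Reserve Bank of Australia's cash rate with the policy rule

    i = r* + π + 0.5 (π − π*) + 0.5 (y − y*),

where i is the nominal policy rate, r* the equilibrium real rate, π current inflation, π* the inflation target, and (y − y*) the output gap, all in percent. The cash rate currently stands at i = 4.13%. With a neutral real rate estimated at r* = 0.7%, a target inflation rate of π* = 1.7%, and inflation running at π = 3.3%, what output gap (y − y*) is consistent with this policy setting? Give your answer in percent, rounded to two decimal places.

0.5 (y − y*) = 4.13 − 0.7 − 3.3 − 0.5 × (3.3 − 1.7) = -0.67
(y − y*) = -0.67 / 0.5 = -1.34

-1.34%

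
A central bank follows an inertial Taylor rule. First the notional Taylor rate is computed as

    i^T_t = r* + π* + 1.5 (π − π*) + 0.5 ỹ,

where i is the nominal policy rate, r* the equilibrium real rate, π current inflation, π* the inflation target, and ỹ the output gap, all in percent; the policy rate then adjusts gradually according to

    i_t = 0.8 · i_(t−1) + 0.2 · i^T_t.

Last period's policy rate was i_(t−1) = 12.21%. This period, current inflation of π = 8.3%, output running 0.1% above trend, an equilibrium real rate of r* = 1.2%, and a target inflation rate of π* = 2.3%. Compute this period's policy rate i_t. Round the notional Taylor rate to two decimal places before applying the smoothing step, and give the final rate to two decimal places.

Output 0.1% above potential → ỹ = 0.1.
i^T_t = 1.2 + 2.3 + 1.5 × (8.3 − 2.3) + 0.5 × 0.1
   = 1.2 + 2.3 + 9 + 0.05 = 12.55
i_t = 0.8 × 12.21 + 0.2 × 12.55 = 9.768 + 2.51 = 12.28

12.28%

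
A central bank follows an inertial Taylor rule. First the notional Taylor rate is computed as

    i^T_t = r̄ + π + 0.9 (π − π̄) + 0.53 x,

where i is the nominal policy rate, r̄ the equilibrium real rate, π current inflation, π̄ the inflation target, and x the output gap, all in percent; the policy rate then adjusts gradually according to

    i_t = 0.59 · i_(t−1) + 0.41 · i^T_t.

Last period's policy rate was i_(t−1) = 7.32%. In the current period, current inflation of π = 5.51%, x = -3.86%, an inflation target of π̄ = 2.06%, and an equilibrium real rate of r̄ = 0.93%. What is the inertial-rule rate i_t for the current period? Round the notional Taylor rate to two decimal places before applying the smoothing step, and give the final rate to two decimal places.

7.39%

i^T_t = 0.93 + 5.51 + 0.9 × (5.51 − 2.06) + 0.53 × (-3.86)
   = 0.93 + 5.51 + 3.105 − 2.0458 = 7.50
i_t = 0.59 × 7.32 + 0.41 × 7.50 = 4.3188 + 3.075 = 7.39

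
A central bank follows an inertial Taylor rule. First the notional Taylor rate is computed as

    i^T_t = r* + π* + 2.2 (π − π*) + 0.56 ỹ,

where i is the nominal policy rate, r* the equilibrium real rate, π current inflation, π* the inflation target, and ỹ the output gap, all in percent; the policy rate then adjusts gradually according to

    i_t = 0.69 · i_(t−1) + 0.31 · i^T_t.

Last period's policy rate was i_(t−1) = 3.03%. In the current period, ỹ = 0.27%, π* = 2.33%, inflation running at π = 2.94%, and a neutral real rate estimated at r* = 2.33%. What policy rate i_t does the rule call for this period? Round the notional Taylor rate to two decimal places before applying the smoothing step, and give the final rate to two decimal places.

i^T_t = 2.33 + 2.33 + 2.2 × (2.94 − 2.33) + 0.56 × 0.27
   = 2.33 + 2.33 + 1.342 + 0.1512 = 6.15
i_t = 0.69 × 3.03 + 0.31 × 6.15 = 2.0907 + 1.9065 = 4.00

4.00%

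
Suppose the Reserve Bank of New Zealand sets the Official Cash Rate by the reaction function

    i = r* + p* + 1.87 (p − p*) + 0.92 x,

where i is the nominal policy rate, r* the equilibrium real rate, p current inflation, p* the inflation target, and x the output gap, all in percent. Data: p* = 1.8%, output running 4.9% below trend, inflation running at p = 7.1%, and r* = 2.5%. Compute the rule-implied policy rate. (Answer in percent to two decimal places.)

9.70%

Output 4.9% below potential → x = -4.9.
i = 2.5 + 1.8 + 1.87 × (7.1 − 1.8) + 0.92 × (-4.9)
   = 2.5 + 1.8 + 9.911 − 4.508 = 9.70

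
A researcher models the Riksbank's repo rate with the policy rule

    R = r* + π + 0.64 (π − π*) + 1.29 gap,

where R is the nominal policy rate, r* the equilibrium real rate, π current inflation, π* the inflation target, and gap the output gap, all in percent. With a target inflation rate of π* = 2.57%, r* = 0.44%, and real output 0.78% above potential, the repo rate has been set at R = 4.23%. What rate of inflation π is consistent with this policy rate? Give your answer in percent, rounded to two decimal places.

Output 0.78% above potential → gap = 0.78.
Collecting π: R = r* + (1 + 0.64) π − 0.64 π* + 1.29 gap
1.64 π = 4.23 − 0.44 + 0.64 × 2.57 − 1.29 × 0.78 = 4.4286
π = 4.4286 / 1.64 = 2.70

2.70%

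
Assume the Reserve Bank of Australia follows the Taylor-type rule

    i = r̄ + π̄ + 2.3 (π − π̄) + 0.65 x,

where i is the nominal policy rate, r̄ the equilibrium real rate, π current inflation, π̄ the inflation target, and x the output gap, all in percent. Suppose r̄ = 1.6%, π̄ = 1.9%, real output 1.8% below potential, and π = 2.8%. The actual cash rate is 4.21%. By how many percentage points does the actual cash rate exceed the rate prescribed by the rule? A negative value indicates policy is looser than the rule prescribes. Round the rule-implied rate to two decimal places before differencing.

-0.19 pp

Output 1.8% below potential → x = -1.8.
i = 1.6 + 1.9 + 2.3 × (2.8 − 1.9) + 0.65 × (-1.8)
   = 1.6 + 1.9 + 2.07 − 1.17 = 4.40
Deviation = 4.21 − 4.40 = -0.19 pp.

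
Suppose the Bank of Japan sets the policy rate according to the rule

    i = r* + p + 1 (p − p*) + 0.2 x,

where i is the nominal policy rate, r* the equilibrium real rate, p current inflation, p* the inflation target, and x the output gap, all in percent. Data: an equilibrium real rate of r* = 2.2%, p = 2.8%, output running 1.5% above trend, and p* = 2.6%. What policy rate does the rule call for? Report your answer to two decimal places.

Output 1.5% above potential → x = 1.5.
i = 2.2 + 2.8 + 1 × (2.8 − 2.6) + 0.2 × 1.5
   = 2.2 + 2.8 + 0.2 + 0.3 = 5.50

5.50%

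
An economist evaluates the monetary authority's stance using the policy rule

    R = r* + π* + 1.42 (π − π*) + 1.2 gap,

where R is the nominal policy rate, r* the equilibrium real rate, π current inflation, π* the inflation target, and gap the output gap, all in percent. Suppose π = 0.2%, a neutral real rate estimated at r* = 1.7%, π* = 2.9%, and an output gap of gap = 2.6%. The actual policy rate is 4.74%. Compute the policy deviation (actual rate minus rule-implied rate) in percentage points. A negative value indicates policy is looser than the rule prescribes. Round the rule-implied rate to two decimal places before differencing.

R = 1.7 + 2.9 + 1.42 × (0.2 − 2.9) + 1.2 × 2.6
   = 1.7 + 2.9 − 3.834 + 3.12 = 3.89
Deviation = 4.74 − 3.89 = 0.85 pp.

0.85 pp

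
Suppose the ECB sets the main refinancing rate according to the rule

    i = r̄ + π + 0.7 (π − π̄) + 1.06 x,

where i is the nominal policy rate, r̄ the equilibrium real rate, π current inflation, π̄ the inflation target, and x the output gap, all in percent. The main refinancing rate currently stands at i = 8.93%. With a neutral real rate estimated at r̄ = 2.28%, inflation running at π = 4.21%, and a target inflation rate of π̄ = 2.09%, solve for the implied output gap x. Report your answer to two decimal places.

1.06 x = 8.93 − 2.28 − 4.21 − 0.7 × (4.21 − 2.09) = 0.956
x = 0.956 / 1.06 = 0.90

0.90%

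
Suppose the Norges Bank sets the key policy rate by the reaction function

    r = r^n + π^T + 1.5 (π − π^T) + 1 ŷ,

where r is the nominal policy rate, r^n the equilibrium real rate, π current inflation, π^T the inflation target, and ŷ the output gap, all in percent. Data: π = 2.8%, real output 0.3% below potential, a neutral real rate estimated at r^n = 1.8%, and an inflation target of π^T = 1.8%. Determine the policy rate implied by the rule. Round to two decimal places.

Output 0.3% below potential → ŷ = -0.3.
r = 1.8 + 1.8 + 1.5 × (2.8 − 1.8) + 1 × (-0.3)
   = 1.8 + 1.8 + 1.5 − 0.3 = 4.80

4.80%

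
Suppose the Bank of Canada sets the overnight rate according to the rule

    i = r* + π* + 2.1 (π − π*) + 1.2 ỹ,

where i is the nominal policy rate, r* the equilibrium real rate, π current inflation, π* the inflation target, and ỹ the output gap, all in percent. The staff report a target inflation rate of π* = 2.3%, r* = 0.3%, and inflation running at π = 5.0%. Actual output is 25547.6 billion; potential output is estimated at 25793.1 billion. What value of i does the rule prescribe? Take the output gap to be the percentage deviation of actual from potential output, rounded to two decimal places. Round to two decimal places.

7.13%

Output gap = 100 × (25547.6 − 25793.1) / 25793.1 = -0.95%.
i = 0.30 + 2.30 + 2.1 × (5.00 − 2.30) + 1.2 × (-0.95)
   = 0.30 + 2.3 + 5.67 − 1.14 = 7.13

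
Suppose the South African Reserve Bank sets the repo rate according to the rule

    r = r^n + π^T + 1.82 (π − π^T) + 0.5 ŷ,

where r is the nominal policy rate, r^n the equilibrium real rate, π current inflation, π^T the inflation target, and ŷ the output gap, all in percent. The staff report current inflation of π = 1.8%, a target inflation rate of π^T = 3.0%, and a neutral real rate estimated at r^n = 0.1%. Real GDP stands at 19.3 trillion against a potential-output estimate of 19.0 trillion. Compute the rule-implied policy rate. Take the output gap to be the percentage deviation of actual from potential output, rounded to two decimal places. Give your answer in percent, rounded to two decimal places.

1.71%

Output gap = 100 × (19.3 − 19.0) / 19.0 = 1.58%.
r = 0.10 + 3.00 + 1.82 × (1.80 − 3.00) + 0.5 × 1.58
   = 0.10 + 3 − 2.184 + 0.79 = 1.71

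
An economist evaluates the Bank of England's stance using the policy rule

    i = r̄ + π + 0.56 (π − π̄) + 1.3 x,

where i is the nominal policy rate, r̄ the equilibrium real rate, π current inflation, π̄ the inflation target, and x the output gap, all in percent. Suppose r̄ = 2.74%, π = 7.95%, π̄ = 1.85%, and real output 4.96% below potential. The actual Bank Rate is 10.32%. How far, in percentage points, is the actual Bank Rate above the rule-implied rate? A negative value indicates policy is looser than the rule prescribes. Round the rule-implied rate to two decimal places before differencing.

2.66 pp

Output 4.96% below potential → x = -4.96.
i = 2.74 + 7.95 + 0.56 × (7.95 − 1.85) + 1.3 × (-4.96)
   = 2.74 + 7.95 + 3.416 − 6.448 = 7.66
Deviation = 10.32 − 7.66 = 2.66 pp.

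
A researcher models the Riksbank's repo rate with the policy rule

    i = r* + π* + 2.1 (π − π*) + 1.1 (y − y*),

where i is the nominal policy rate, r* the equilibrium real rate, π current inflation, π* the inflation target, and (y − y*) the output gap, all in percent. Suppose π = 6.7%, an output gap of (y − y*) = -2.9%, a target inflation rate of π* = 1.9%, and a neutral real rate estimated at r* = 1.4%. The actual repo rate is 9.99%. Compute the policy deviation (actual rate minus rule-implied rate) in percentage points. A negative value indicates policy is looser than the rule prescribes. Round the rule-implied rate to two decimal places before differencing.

i = 1.4 + 1.9 + 2.1 × (6.7 − 1.9) + 1.1 × (-2.9)
   = 1.4 + 1.9 + 10.08 − 3.19 = 10.19
Deviation = 9.99 − 10.19 = -0.20 pp.

-0.20 pp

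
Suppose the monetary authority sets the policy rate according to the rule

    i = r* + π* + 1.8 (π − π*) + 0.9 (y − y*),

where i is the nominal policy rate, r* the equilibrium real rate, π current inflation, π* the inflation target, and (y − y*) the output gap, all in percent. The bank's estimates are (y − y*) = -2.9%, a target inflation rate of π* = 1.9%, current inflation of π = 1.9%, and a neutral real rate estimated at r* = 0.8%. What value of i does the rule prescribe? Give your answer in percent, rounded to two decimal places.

i = 0.8 + 1.9 + 1.8 × (1.9 − 1.9) + 0.9 × (-2.9)
   = 0.8 + 1.9 + 0 − 2.61 = 0.09

0.09%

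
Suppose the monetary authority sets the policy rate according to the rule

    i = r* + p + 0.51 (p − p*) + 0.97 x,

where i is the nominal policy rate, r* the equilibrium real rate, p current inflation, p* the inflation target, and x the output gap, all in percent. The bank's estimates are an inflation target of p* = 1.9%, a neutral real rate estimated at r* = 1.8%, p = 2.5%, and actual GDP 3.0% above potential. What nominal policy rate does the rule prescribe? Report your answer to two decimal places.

Output 3.0% above potential → x = 3.0.
i = 1.8 + 2.5 + 0.51 × (2.5 − 1.9) + 0.97 × 3.0
   = 1.8 + 2.5 + 0.306 + 2.91 = 7.52

7.52%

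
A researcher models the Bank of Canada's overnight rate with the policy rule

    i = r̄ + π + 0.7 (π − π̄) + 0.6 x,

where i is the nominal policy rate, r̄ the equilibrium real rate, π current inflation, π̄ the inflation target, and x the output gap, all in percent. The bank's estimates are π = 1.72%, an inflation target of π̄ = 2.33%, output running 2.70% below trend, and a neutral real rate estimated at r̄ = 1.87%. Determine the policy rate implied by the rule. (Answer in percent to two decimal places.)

1.54%

Output 2.70% below potential → x = -2.70.
i = 1.87 + 1.72 + 0.7 × (1.72 − 2.33) + 0.6 × (-2.70)
   = 1.87 + 1.72 − 0.427 − 1.62 = 1.54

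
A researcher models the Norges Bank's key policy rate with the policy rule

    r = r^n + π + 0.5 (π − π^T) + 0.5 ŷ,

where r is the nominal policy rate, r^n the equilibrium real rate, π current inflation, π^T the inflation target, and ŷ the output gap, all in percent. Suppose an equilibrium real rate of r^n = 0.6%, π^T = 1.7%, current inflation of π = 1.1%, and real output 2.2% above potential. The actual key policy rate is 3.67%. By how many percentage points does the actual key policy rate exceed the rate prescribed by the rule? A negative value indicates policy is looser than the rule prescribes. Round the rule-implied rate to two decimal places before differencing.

1.17 pp

Output 2.2% above potential → ŷ = 2.2.
r = 0.6 + 1.1 + 0.5 × (1.1 − 1.7) + 0.5 × 2.2
   = 0.6 + 1.1 − 0.3 + 1.1 = 2.50
Deviation = 3.67 − 2.50 = 1.17 pp.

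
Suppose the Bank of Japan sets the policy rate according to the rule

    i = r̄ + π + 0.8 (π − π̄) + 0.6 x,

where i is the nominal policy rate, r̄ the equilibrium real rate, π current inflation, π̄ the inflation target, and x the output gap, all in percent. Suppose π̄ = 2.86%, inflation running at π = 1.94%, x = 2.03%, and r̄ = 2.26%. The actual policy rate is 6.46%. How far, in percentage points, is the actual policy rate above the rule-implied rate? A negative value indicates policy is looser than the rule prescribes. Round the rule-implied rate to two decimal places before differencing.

1.78 pp

i = 2.26 + 1.94 + 0.8 × (1.94 − 2.86) + 0.6 × 2.03
   = 2.26 + 1.94 − 0.736 + 1.218 = 4.68
Deviation = 6.46 − 4.68 = 1.78 pp.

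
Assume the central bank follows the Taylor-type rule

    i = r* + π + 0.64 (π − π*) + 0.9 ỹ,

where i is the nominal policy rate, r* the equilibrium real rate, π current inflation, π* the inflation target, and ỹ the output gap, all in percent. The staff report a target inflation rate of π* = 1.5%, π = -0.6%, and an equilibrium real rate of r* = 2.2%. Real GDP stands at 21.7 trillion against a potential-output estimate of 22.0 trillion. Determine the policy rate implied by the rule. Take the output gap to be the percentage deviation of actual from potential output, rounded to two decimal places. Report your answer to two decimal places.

-0.97%

Output gap = 100 × (21.7 − 22.0) / 22.0 = -1.36%.
i = 2.20 + (-0.60) + 0.64 × (-0.60 − 1.50) + 0.9 × (-1.36)
   = 2.20 − 0.6 − 1.344 − 1.224 = -0.97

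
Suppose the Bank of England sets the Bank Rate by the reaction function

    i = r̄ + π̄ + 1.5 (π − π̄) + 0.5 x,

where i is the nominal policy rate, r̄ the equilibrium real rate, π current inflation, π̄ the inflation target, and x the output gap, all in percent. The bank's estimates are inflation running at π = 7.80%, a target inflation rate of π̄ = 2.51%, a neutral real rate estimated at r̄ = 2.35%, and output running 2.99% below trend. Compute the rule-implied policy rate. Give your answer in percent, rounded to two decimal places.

11.30%

Output 2.99% below potential → x = -2.99.
i = 2.35 + 2.51 + 1.5 × (7.80 − 2.51) + 0.5 × (-2.99)
   = 2.35 + 2.51 + 7.935 − 1.495 = 11.30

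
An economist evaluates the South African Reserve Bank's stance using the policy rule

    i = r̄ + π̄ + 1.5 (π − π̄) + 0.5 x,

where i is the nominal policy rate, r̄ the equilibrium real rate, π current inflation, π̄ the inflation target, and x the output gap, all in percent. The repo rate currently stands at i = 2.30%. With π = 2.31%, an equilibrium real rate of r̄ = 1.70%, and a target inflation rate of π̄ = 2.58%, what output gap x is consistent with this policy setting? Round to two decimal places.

0.5 x = 2.30 − 1.70 − 2.58 − 1.5 × (2.31 − 2.58) = -1.575
x = -1.575 / 0.5 = -3.15

-3.15%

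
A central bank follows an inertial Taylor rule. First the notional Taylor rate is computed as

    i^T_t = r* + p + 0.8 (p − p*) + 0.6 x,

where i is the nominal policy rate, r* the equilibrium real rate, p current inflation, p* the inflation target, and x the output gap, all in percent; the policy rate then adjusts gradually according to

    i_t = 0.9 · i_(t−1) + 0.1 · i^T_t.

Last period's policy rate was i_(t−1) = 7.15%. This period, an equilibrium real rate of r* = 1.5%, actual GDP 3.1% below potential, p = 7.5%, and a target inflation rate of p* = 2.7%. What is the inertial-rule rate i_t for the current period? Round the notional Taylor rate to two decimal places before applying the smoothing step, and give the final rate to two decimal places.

7.53%

Output 3.1% below potential → x = -3.1.
i^T_t = 1.5 + 7.5 + 0.8 × (7.5 − 2.7) + 0.6 × (-3.1)
   = 1.5 + 7.5 + 3.84 − 1.86 = 10.98
i_t = 0.9 × 7.15 + 0.1 × 10.98 = 6.435 + 1.098 = 7.53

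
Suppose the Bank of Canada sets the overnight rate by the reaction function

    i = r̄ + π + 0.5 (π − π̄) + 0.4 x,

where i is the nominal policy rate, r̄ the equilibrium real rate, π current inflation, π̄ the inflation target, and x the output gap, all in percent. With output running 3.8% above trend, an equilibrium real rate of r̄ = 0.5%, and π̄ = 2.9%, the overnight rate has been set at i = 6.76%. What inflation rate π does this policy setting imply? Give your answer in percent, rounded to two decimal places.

4.13%

Output 3.8% above potential → x = 3.8.
Collecting π: i = r̄ + (1 + 0.5) π − 0.5 π̄ + 0.4 x
1.5 π = 6.76 − 0.5 + 0.5 × 2.9 − 0.4 × 3.8 = 6.19
π = 6.19 / 1.5 = 4.13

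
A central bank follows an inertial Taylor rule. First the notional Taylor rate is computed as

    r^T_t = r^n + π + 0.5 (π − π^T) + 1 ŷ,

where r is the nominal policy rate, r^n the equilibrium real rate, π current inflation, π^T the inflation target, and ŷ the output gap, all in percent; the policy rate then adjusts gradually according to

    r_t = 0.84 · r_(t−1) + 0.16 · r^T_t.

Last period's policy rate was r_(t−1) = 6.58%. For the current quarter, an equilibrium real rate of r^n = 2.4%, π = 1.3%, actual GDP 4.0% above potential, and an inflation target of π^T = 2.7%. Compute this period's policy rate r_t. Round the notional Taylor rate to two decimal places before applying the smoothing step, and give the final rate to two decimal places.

6.65%

Output 4.0% above potential → ŷ = 4.0.
r^T_t = 2.4 + 1.3 + 0.5 × (1.3 − 2.7) + 1 × 4.0
   = 2.4 + 1.3 − 0.7 + 4 = 7.00
r_t = 0.84 × 6.58 + 0.16 × 7.00 = 5.5272 + 1.12 = 6.65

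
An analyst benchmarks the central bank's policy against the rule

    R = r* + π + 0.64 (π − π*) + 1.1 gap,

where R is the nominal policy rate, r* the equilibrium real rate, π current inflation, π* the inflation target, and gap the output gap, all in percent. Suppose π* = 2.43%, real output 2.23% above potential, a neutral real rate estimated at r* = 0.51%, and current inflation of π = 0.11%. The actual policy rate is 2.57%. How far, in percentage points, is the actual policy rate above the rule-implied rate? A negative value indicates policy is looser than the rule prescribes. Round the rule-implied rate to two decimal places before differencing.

0.98 pp

Output 2.23% above potential → gap = 2.23.
R = 0.51 + 0.11 + 0.64 × (0.11 − 2.43) + 1.1 × 2.23
   = 0.51 + 0.11 − 1.4848 + 2.453 = 1.59
Deviation = 2.57 − 1.59 = 0.98 pp.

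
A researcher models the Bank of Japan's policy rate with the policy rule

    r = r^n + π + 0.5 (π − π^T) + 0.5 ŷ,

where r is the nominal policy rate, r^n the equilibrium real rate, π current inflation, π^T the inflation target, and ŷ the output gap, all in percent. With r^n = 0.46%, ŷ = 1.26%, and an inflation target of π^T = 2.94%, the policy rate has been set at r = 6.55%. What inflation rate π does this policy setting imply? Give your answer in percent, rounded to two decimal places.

Collecting π: r = r^n + (1 + 0.5) π − 0.5 π^T + 0.5 ŷ
1.5 π = 6.55 − 0.46 + 0.5 × 2.94 − 0.5 × 1.26 = 6.93
π = 6.93 / 1.5 = 4.62

4.62%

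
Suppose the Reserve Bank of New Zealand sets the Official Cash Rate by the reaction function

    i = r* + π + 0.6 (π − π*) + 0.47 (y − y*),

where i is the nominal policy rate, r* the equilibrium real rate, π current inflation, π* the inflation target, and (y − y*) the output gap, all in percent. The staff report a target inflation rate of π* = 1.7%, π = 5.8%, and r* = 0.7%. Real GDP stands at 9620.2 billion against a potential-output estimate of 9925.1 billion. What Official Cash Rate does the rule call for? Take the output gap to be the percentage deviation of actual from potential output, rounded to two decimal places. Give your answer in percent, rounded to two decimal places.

7.52%

Output gap = 100 × (9620.2 − 9925.1) / 9925.1 = -3.07%.
i = 0.70 + 5.80 + 0.6 × (5.80 − 1.70) + 0.47 × (-3.07)
   = 0.70 + 5.8 + 2.46 − 1.4429 = 7.52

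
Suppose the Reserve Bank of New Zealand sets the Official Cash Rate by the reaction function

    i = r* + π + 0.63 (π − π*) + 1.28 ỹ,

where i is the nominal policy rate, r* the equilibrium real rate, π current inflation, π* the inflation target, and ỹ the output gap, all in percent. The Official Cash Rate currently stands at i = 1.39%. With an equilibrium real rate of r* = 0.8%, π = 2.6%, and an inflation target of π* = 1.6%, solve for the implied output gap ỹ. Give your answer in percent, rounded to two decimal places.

1.28 ỹ = 1.39 − 0.8 − 2.6 − 0.63 × (2.6 − 1.6) = -2.64
ỹ = -2.64 / 1.28 = -2.06

-2.06%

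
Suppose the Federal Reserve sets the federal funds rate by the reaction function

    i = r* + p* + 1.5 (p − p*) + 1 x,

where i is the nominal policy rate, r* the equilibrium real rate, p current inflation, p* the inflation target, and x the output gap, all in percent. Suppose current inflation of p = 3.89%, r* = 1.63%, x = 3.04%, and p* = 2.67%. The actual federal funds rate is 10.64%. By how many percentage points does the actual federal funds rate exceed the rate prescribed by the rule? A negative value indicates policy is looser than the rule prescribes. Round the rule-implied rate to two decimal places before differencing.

1.47 pp

i = 1.63 + 2.67 + 1.5 × (3.89 − 2.67) + 1 × 3.04
   = 1.63 + 2.67 + 1.83 + 3.04 = 9.17
Deviation = 10.64 − 9.17 = 1.47 pp.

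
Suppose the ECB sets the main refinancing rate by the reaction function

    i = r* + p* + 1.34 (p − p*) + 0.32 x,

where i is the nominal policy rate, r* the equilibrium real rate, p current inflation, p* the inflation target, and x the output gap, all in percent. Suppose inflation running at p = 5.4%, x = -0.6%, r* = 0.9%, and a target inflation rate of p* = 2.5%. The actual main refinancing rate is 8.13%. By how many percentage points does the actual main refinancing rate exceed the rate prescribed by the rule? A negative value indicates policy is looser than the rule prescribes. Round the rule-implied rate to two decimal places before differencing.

1.04 pp

i = 0.9 + 2.5 + 1.34 × (5.4 − 2.5) + 0.32 × (-0.6)
   = 0.9 + 2.5 + 3.886 − 0.192 = 7.09
Deviation = 8.13 − 7.09 = 1.04 pp.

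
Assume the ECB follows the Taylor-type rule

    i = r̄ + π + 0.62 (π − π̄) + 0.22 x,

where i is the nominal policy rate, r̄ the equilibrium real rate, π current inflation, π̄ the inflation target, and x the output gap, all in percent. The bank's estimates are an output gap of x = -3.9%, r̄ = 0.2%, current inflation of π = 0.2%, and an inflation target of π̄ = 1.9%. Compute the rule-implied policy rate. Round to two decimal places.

-1.51%

i = 0.2 + 0.2 + 0.62 × (0.2 − 1.9) + 0.22 × (-3.9)
   = 0.2 + 0.2 − 1.054 − 0.858 = -1.51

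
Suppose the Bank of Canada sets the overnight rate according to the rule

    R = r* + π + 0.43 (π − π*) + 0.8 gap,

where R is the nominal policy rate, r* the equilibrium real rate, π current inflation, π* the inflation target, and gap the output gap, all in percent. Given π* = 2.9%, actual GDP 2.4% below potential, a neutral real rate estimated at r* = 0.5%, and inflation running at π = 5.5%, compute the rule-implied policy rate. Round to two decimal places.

Output 2.4% below potential → gap = -2.4.
R = 0.5 + 5.5 + 0.43 × (5.5 − 2.9) + 0.8 × (-2.4)
   = 0.5 + 5.5 + 1.118 − 1.92 = 5.20

5.20%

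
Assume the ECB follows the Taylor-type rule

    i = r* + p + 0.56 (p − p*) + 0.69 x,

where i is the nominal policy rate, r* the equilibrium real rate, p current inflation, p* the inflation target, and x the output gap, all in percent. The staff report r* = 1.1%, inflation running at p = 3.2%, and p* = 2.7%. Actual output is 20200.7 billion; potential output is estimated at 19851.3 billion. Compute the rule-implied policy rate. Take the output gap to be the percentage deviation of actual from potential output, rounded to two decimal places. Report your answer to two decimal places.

Output gap = 100 × (20200.7 − 19851.3) / 19851.3 = 1.76%.
i = 1.10 + 3.20 + 0.56 × (3.20 − 2.70) + 0.69 × 1.76
   = 1.10 + 3.2 + 0.28 + 1.2144 = 5.79

5.79%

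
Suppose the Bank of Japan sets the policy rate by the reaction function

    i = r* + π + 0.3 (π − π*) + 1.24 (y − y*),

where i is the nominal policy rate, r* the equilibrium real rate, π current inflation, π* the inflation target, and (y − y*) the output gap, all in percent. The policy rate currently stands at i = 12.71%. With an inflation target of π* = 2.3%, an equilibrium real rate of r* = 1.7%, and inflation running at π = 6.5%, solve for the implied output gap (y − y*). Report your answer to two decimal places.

1.24 (y − y*) = 12.71 − 1.7 − 6.5 − 0.3 × (6.5 − 2.3) = 3.25
(y − y*) = 3.25 / 1.24 = 2.62

2.62%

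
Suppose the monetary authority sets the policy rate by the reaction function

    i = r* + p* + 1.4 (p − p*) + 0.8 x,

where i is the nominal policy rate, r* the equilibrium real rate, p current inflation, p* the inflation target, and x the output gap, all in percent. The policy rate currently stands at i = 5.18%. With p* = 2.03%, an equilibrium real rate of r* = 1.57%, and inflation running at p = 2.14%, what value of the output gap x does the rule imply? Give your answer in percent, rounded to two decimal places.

1.78%

0.8 x = 5.18 − 1.57 − 2.03 − 1.4 × (2.14 − 2.03) = 1.426
x = 1.426 / 0.8 = 1.78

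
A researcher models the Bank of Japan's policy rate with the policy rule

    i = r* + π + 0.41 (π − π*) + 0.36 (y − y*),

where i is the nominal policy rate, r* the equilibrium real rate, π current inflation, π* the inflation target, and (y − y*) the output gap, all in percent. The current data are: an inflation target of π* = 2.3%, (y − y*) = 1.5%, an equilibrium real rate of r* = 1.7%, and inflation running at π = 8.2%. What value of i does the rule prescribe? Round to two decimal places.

i = 1.7 + 8.2 + 0.41 × (8.2 − 2.3) + 0.36 × 1.5
   = 1.7 + 8.2 + 2.419 + 0.54 = 12.86

12.86%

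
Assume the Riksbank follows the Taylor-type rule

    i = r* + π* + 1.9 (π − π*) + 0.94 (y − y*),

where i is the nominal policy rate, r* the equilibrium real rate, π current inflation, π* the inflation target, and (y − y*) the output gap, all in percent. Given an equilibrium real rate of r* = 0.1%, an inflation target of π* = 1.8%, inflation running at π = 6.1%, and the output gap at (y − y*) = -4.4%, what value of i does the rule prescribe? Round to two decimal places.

5.93%

i = 0.1 + 1.8 + 1.9 × (6.1 − 1.8) + 0.94 × (-4.4)
   = 0.1 + 1.8 + 8.17 − 4.136 = 5.93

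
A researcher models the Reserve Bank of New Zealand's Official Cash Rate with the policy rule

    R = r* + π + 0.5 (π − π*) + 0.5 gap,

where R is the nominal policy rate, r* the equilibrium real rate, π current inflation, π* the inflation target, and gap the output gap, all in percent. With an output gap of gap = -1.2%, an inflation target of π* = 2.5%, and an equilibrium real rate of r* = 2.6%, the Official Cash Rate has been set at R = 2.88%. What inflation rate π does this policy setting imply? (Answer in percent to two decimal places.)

Collecting π: R = r* + (1 + 0.5) π − 0.5 π* + 0.5 gap
1.5 π = 2.88 − 2.6 + 0.5 × 2.5 − 0.5 × (-1.2) = 2.13
π = 2.13 / 1.5 = 1.42

1.42%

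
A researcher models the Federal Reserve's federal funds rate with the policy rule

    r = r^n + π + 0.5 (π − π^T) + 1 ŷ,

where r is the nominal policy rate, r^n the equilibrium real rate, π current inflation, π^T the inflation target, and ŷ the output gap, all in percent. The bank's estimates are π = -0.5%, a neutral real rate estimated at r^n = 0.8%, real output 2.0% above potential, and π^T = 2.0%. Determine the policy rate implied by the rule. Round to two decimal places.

1.05%

Output 2.0% above potential → ŷ = 2.0.
r = 0.8 + (-0.5) + 0.5 × (-0.5 − 2.0) + 1 × 2.0
   = 0.8 − 0.5 − 1.25 + 2 = 1.05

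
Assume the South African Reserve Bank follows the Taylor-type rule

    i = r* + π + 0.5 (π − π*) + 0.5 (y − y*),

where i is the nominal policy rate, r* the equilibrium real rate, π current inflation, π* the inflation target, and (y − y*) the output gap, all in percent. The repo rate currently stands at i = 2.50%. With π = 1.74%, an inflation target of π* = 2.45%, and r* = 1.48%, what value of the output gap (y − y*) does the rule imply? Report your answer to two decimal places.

-0.73%

0.5 (y − y*) = 2.50 − 1.48 − 1.74 − 0.5 × (1.74 − 2.45) = -0.365
(y − y*) = -0.365 / 0.5 = -0.73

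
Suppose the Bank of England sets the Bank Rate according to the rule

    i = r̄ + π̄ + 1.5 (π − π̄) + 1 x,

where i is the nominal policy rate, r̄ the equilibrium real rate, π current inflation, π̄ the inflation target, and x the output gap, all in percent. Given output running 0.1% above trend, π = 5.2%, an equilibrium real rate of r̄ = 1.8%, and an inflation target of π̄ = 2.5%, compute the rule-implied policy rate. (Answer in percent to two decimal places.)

8.45%

Output 0.1% above potential → x = 0.1.
i = 1.8 + 2.5 + 1.5 × (5.2 − 2.5) + 1 × 0.1
   = 1.8 + 2.5 + 4.05 + 0.1 = 8.45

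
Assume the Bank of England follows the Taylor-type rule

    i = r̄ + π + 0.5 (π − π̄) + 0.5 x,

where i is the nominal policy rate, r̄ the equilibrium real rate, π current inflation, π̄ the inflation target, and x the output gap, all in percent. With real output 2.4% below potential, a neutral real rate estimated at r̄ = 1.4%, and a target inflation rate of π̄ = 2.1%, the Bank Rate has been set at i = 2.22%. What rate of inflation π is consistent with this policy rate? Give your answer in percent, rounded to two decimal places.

Output 2.4% below potential → x = -2.4.
Collecting π: i = r̄ + (1 + 0.5) π − 0.5 π̄ + 0.5 x
1.5 π = 2.22 − 1.4 + 0.5 × 2.1 − 0.5 × (-2.4) = 3.07
π = 3.07 / 1.5 = 2.05

2.05%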